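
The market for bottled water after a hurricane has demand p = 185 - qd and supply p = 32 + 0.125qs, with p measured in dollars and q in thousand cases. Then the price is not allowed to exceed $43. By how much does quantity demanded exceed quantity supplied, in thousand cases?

54

Rearranging demand gives qd = 185 - p; rearranging supply gives qs = 8p - 256. Setting quantity demanded equal to quantity supplied, 185 - p = 8p - 256, gives p* = 49 and q* = 136.
Since 43 < 49, the ceiling is binding.
At p = 43: qd = 185 - 43 = 142 and qs = 8·43 - 256 = 88.
Shortage = qd - qs = 142 - 88 = 54.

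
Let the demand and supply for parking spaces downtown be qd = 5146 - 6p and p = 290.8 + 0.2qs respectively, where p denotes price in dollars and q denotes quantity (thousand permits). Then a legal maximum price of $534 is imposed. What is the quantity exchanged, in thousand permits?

Rearranging supply gives qs = 5p - 1454. In a free market, 5146 - 6p = 5p - 1454 gives the equilibrium p* = 600, q* = 1546.
Because the ceiling (534) lies below the market-clearing price, it is binding.
At p = 534: qd = 5146 - 6·534 = 1942 and qs = 5·534 - 1454 = 1216.
The quantity actually transacted is the short side, supply: 1216.

1216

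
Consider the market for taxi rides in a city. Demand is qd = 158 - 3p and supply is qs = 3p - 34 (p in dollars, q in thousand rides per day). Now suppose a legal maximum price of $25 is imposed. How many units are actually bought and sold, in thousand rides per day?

41

Setting quantity demanded equal to quantity supplied, 158 - 3p = 3p - 34, gives p* = 32 and q* = 62.
Since 25 < 32, the ceiling is binding.
At p = 25: qd = 158 - 3·25 = 83 and qs = 3·25 - 34 = 41.
The quantity actually transacted is the short side, supply: 41.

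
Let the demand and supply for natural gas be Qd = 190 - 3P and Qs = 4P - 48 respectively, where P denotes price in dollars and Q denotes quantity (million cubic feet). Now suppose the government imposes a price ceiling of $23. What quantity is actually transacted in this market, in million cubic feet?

Equilibrium: 190 - 3P = 4P - 48, so 238 = 7P and P* = 34, Q* = 88.
Because the ceiling (23) lies below the market-clearing price, it is binding.
At P = 23: Qd = 190 - 3·23 = 121 and Qs = 4·23 - 48 = 44.
The quantity actually transacted is the short side, supply: 44.

44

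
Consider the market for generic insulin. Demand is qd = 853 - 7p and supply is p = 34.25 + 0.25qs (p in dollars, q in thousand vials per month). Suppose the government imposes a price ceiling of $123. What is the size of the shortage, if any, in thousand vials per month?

0

Rearranging supply gives qs = 4p - 137. Equilibrium: 853 - 7p = 4p - 137, so 990 = 11p and p* = 90, q* = 223.
The ceiling of 123 is above the equilibrium price 90, so it is not binding; the market clears at p* = 90, q* = 223.
Since the control does not bind, there is no shortage.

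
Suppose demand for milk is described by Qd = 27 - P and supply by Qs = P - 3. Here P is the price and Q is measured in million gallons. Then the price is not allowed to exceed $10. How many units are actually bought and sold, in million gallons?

7

Equilibrium: 27 - P = P - 3, so 30 = 2P and P* = 15, Q* = 12.
Because the ceiling (10) lies below the market-clearing price, it is binding.
At P = 10: Qd = 27 - 10 = 17 and Qs = 10 - 3 = 7.
The quantity actually transacted is the short side, supply: 7.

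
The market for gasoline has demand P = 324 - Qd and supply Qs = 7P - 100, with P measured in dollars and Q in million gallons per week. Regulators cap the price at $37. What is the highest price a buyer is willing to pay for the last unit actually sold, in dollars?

Rearranging demand gives Qd = 324 - P. Without the control the market clears where 324 - P = 7P - 100, i.e. P* = 53 and Q* = 271.
Because the ceiling (37) lies below the market-clearing price, it is binding.
At P = 37: Qd = 324 - 37 = 287 and Qs = 7·37 - 100 = 159.
Only 159 units reach the market. On the demand curve, the marginal buyer's willingness to pay at Q = 159 is (324 - 159) = 165.

165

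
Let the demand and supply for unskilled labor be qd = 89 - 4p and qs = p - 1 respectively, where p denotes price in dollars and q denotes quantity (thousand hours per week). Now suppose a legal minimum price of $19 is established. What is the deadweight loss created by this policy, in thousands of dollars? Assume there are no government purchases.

10

Without the control the market clears where 89 - 4p = p - 1, i.e. p* = 18 and q* = 17.
Because the floor (19) lies above the market-clearing price, it is binding.
At p = 19: qd = 89 - 4·19 = 13 and qs = 19 - 1 = 18.
Quantity traded falls to 13. At q = 13 the demand price is (89 - 13)/4 = 19 and the supply price is 1 + 13 = 14.
Deadweight loss = ½ · (19 - 14) · (17 - 13) = ½ · 5 · 4 = 10.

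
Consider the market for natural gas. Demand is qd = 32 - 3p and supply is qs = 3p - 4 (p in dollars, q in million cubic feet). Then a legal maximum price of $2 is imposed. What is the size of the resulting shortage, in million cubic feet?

Setting quantity demanded equal to quantity supplied, 32 - 3p = 3p - 4, gives p* = 6 and q* = 14.
Because the ceiling (2) lies below the market-clearing price, it is binding.
At p = 2: qd = 32 - 3·2 = 26 and qs = 3·2 - 4 = 2.
Shortage = qd - qs = 26 - 2 = 24.

24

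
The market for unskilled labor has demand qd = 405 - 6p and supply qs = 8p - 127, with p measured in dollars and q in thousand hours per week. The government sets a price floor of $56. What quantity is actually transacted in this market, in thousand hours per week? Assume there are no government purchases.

69

Equilibrium: 405 - 6p = 8p - 127, so 532 = 14p and p* = 38, q* = 177.
Because the floor (56) lies above the market-clearing price, it is binding.
At p = 56: qd = 405 - 6·56 = 69 and qs = 8·56 - 127 = 321.
The quantity actually transacted is the short side, demand: 69.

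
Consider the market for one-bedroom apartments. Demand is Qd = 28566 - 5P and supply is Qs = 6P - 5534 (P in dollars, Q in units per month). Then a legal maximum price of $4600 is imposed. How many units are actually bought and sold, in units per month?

13066

Equilibrium: 28566 - 5P = 6P - 5534, so 34100 = 11P and P* = 3100, Q* = 13066.
Since 4600 is above P* = 3100, the ceiling does not bind and the free-market outcome prevails.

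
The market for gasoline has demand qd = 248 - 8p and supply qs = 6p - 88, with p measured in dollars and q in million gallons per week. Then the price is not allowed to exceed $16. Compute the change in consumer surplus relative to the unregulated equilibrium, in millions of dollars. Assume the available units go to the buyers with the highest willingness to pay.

Setting quantity demanded equal to quantity supplied, 248 - 8p = 6p - 88, gives p* = 24 and q* = 56.
The ceiling of 16 is below the equilibrium price 24, so it binds.
At p = 16: qd = 248 - 8·16 = 120 and qs = 6·16 - 88 = 8.
Consumer surplus without the control is ½ · (31 - 24) · 56 = 196.
With the ceiling, 8 units are sold at 16 (assume they go to the highest-value buyers). The demand price at q = 8 is 30, so CS = ½ · [(31 - 16) + (30 - 16)] · 8 = 116.
Change in consumer surplus = 116 - 196 = -80.

-80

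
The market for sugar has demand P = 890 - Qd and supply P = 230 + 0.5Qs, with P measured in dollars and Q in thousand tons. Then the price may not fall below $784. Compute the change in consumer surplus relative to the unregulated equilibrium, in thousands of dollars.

-91182

Rearranging demand gives Qd = 890 - P; rearranging supply gives Qs = 2P - 460. Equilibrium: 890 - P = 2P - 460, so 1350 = 3P and P* = 450, Q* = 440.
The floor of 784 is above the equilibrium price 450, so it binds.
At P = 784: Qd = 890 - 784 = 106 and Qs = 2·784 - 460 = 1108.
Consumer surplus without the control is ½ · (890 - 450) · 440 = 96800.
With the floor, consumers buy 106 units at 784, so CS = ½ · (890 - 784) · 106 = 5618.
Change in consumer surplus = 5618 - 96800 = -91182.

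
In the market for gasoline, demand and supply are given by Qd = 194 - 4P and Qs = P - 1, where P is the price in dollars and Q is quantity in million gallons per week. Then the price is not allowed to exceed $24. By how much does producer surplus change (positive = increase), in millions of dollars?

In a free market, 194 - 4P = P - 1 gives the equilibrium P* = 39, Q* = 38.
Because the ceiling (24) lies below the market-clearing price, it is binding.
At P = 24: Qd = 194 - 4·24 = 98 and Qs = 24 - 1 = 23.
Producer surplus without the control is ½ · (39 - 1) · 38 = 722.
With the ceiling, producers sell 23 units at 24, so PS = ½ · (24 - 1) · 23 = 264.5.
Change in producer surplus = 264.5 - 722 = -457.5.

-457.5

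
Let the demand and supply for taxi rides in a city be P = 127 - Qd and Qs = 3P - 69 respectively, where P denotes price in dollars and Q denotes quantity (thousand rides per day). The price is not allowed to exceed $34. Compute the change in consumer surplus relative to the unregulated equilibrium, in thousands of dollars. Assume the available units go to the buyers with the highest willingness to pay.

-517.5

Rearranging demand gives Qd = 127 - P. Equilibrium: 127 - P = 3P - 69, so 196 = 4P and P* = 49, Q* = 78.
Because the ceiling (34) lies below the market-clearing price, it is binding.
At P = 34: Qd = 127 - 34 = 93 and Qs = 3·34 - 69 = 33.
Consumer surplus without the control is ½ · (127 - 49) · 78 = 3042.
With the ceiling, 33 units are sold at 34 (assume they go to the highest-value buyers). The demand price at Q = 33 is 94, so CS = ½ · [(127 - 34) + (94 - 34)] · 33 = 2524.5.
Change in consumer surplus = 2524.5 - 3042 = -517.5.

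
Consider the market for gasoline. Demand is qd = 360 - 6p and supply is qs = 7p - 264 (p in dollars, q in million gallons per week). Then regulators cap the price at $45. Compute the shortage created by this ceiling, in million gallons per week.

Equilibrium: 360 - 6p = 7p - 264, so 624 = 13p and p* = 48, q* = 72.
The ceiling of 45 is below the equilibrium price 48, so it binds.
At p = 45: qd = 360 - 6·45 = 90 and qs = 7·45 - 264 = 51.
Shortage = qd - qs = 90 - 51 = 39.

39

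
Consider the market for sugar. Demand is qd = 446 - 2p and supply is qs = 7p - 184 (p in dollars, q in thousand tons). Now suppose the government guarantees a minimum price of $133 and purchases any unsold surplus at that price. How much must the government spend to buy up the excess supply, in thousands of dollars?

75411

Without the control the market clears where 446 - 2p = 7p - 184, i.e. p* = 70 and q* = 306.
The floor of 133 is above the equilibrium price 70, so it binds.
At p = 133: qd = 446 - 2·133 = 180 and qs = 7·133 - 184 = 747.
Surplus = qs - qd = 567.
Government expenditure = surplus × support price = 567 × 133 = 75411.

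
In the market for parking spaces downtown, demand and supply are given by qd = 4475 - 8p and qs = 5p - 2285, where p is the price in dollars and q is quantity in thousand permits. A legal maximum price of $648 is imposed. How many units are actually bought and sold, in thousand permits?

In a free market, 4475 - 8p = 5p - 2285 gives the equilibrium p* = 520, q* = 315.
Since 648 is above p* = 520, the ceiling does not bind and the free-market outcome prevails.

315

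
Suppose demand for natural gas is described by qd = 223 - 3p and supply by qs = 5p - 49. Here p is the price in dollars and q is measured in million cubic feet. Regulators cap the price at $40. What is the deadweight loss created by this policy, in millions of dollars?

In a free market, 223 - 3p = 5p - 49 gives the equilibrium p* = 34, q* = 121.
The ceiling of 40 is above the equilibrium price 34, so it is not binding; the market clears at p* = 34, q* = 121.
Since the control does not bind, no trades are prevented and deadweight loss is zero.

0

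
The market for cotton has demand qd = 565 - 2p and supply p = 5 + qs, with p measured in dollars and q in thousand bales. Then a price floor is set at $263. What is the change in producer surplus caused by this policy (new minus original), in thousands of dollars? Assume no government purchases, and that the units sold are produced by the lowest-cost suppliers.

-7811

Rearranging supply gives qs = p - 5. Without the control the market clears where 565 - 2p = p - 5, i.e. p* = 190 and q* = 185.
Because the floor (263) lies above the market-clearing price, it is binding.
At p = 263: qd = 565 - 2·263 = 39 and qs = 263 - 5 = 258.
Producer surplus without the control is ½ · (190 - 5) · 185 = 17112.5.
With the floor, 39 units are sold at 263. The supply price at q = 39 is 44, so PS = ½ · [(263 - 5) + (263 - 44)] · 39 = 9301.5.
Change in producer surplus = 9301.5 - 17112.5 = -7811.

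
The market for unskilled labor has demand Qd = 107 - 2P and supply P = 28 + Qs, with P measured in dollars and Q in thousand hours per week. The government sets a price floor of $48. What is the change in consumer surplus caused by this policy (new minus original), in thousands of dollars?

-42

Rearranging supply gives Qs = P - 28. Without the control the market clears where 107 - 2P = P - 28, i.e. P* = 45 and Q* = 17.
Because the floor (48) lies above the market-clearing price, it is binding.
At P = 48: Qd = 107 - 2·48 = 11 and Qs = 48 - 28 = 20.
Consumer surplus without the control is ½ · (53.5 - 45) · 17 = 72.25.
With the floor, consumers buy 11 units at 48, so CS = ½ · (53.5 - 48) · 11 = 30.25.
Change in consumer surplus = 30.25 - 72.25 = -42.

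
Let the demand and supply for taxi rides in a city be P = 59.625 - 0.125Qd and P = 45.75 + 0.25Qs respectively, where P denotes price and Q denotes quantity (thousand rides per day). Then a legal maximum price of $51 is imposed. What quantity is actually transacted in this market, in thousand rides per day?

Rearranging demand gives Qd = 477 - 8P; rearranging supply gives Qs = 4P - 183. Equilibrium: 477 - 8P = 4P - 183, so 660 = 12P and P* = 55, Q* = 37.
The ceiling of 51 is below the equilibrium price 55, so it binds.
At P = 51: Qd = 477 - 8·51 = 69 and Qs = 4·51 - 183 = 21.
The quantity actually transacted is the short side, supply: 21.

21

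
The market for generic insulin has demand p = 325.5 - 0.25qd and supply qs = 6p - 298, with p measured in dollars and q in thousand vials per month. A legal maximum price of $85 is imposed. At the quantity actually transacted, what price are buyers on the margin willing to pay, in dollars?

Rearranging demand gives qd = 1302 - 4p. Setting quantity demanded equal to quantity supplied, 1302 - 4p = 6p - 298, gives p* = 160 and q* = 662.
Since 85 < 160, the ceiling is binding.
At p = 85: qd = 1302 - 4·85 = 962 and qs = 6·85 - 298 = 212.
Only 212 units reach the market. On the demand curve, the marginal buyer's willingness to pay at q = 212 is (1302 - 212)/4 = 272.5.

272.5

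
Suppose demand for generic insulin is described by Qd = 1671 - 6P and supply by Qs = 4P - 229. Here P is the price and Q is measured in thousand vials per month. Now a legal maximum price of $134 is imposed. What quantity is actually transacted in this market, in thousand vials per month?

Equilibrium: 1671 - 6P = 4P - 229, so 1900 = 10P and P* = 190, Q* = 531.
Since 134 < 190, the ceiling is binding.
At P = 134: Qd = 1671 - 6·134 = 867 and Qs = 4·134 - 229 = 307.
The quantity actually transacted is the short side, supply: 307.

307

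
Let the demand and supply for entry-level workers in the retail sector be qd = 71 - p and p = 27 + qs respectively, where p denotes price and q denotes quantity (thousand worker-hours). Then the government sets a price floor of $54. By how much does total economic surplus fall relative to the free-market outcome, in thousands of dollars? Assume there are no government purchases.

Rearranging supply gives qs = p - 27. Without the control the market clears where 71 - p = p - 27, i.e. p* = 49 and q* = 22.
The floor of 54 is above the equilibrium price 49, so it binds.
At p = 54: qd = 71 - 54 = 17 and qs = 54 - 27 = 27.
Quantity traded falls to 17. At q = 17 the demand price is 71 - 17 = 54 and the supply price is 27 + 17 = 44.
Deadweight loss = ½ · (54 - 44) · (22 - 17) = ½ · 10 · 5 = 25.

25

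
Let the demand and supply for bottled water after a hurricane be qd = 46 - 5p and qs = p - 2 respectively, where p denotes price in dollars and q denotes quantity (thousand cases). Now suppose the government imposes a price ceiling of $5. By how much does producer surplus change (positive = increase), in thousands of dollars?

Setting quantity demanded equal to quantity supplied, 46 - 5p = p - 2, gives p* = 8 and q* = 6.
Because the ceiling (5) lies below the market-clearing price, it is binding.
At p = 5: qd = 46 - 5·5 = 21 and qs = 5 - 2 = 3.
Producer surplus without the control is ½ · (8 - 2) · 6 = 18.
With the ceiling, producers sell 3 units at 5, so PS = ½ · (5 - 2) · 3 = 4.5.
Change in producer surplus = 4.5 - 18 = -13.5.

-13.5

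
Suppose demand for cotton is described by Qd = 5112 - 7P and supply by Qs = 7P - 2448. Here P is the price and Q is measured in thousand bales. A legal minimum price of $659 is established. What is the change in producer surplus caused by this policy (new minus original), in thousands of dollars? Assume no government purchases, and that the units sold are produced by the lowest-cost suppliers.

9817.5

Without the control the market clears where 5112 - 7P = 7P - 2448, i.e. P* = 540 and Q* = 1332.
The floor of 659 is above the equilibrium price 540, so it binds.
At P = 659: Qd = 5112 - 7·659 = 499 and Qs = 7·659 - 2448 = 2165.
Producer surplus without the control is ½ · (540 - 2448/7) · 1332 = 887112/7.
With the floor, 499 units are sold at 659. The supply price at Q = 499 is 421, so PS = ½ · [(659 - 2448/7) + (659 - 421)] · 499 = 1911669/14.
Change in producer surplus = 1911669/14 - 887112/7 = 9817.5.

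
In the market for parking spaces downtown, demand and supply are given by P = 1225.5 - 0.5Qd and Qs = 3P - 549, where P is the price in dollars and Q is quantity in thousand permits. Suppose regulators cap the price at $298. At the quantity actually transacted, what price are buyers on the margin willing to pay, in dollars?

Rearranging demand gives Qd = 2451 - 2P. In a free market, 2451 - 2P = 3P - 549 gives the equilibrium P* = 600, Q* = 1251.
The ceiling of 298 is below the equilibrium price 600, so it binds.
At P = 298: Qd = 2451 - 2·298 = 1855 and Qs = 3·298 - 549 = 345.
Only 345 units reach the market. On the demand curve, the marginal buyer's willingness to pay at Q = 345 is (2451 - 345)/2 = 1053.

1053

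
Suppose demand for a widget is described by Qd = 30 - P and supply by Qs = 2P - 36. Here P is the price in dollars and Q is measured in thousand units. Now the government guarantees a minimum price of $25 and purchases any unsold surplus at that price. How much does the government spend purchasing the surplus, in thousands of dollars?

Setting quantity demanded equal to quantity supplied, 30 - P = 2P - 36, gives P* = 22 and Q* = 8.
Since 25 > 22, the floor is binding.
At P = 25: Qd = 30 - 25 = 5 and Qs = 2·25 - 36 = 14.
Surplus = Qs - Qd = 9.
Government expenditure = surplus × support price = 9 × 25 = 225.

225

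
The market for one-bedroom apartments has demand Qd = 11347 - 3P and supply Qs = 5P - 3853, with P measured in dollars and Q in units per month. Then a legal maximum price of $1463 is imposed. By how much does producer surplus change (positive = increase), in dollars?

Without the control the market clears where 11347 - 3P = 5P - 3853, i.e. P* = 1900 and Q* = 5647.
Since 1463 < 1900, the ceiling is binding.
At P = 1463: Qd = 11347 - 3·1463 = 6958 and Qs = 5·1463 - 3853 = 3462.
Producer surplus without the control is ½ · (1900 - 770.6) · 5647 = 3188860.9.
With the ceiling, producers sell 3462 units at 1463, so PS = ½ · (1463 - 770.6) · 3462 = 1198544.4.
Change in producer surplus = 1198544.4 - 3188860.9 = -1990316.5.

-1990316.5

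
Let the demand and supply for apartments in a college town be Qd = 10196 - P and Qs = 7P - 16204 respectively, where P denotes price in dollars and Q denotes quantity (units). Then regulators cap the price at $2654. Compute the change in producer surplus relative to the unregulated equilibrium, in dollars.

-2994210

Setting quantity demanded equal to quantity supplied, 10196 - P = 7P - 16204, gives P* = 3300 and Q* = 6896.
The ceiling of 2654 is below the equilibrium price 3300, so it binds.
At P = 2654: Qd = 10196 - 2654 = 7542 and Qs = 7·2654 - 16204 = 2374.
Producer surplus without the control is ½ · (3300 - 16204/7) · 6896 = 23777408/7.
With the ceiling, producers sell 2374 units at 2654, so PS = ½ · (2654 - 16204/7) · 2374 = 2817938/7.
Change in producer surplus = 2817938/7 - 23777408/7 = -2994210.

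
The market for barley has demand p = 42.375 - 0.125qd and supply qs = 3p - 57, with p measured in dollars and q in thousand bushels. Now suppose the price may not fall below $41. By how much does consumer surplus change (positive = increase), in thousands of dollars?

-155

Rearranging demand gives qd = 339 - 8p. Setting quantity demanded equal to quantity supplied, 339 - 8p = 3p - 57, gives p* = 36 and q* = 51.
The floor of 41 is above the equilibrium price 36, so it binds.
At p = 41: qd = 339 - 8·41 = 11 and qs = 3·41 - 57 = 66.
Consumer surplus without the control is ½ · (42.375 - 36) · 51 = 162.5625.
With the floor, consumers buy 11 units at 41, so CS = ½ · (42.375 - 41) · 11 = 7.5625.
Change in consumer surplus = 7.5625 - 162.5625 = -155.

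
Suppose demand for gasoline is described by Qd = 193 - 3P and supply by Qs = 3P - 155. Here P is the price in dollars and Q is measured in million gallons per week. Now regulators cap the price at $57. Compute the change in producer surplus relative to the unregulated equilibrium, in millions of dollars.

Without the control the market clears where 193 - 3P = 3P - 155, i.e. P* = 58 and Q* = 19.
The ceiling of 57 is below the equilibrium price 58, so it binds.
At P = 57: Qd = 193 - 3·57 = 22 and Qs = 3·57 - 155 = 16.
Producer surplus without the control is ½ · (58 - 155/3) · 19 = 361/6.
With the ceiling, producers sell 16 units at 57, so PS = ½ · (57 - 155/3) · 16 = 128/3.
Change in producer surplus = 128/3 - 361/6 = -17.5.

-17.5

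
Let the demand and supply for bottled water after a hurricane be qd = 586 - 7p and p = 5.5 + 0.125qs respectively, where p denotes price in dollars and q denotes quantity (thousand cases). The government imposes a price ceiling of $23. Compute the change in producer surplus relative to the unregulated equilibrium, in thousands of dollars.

-4104

Rearranging supply gives qs = 8p - 44. Setting quantity demanded equal to quantity supplied, 586 - 7p = 8p - 44, gives p* = 42 and q* = 292.
Since 23 < 42, the ceiling is binding.
At p = 23: qd = 586 - 7·23 = 425 and qs = 8·23 - 44 = 140.
Producer surplus without the control is ½ · (42 - 5.5) · 292 = 5329.
With the ceiling, producers sell 140 units at 23, so PS = ½ · (23 - 5.5) · 140 = 1225.
Change in producer surplus = 1225 - 5329 = -4104.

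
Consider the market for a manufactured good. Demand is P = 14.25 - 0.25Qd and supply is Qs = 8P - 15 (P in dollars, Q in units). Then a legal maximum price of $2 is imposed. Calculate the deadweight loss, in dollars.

192

Rearranging demand gives Qd = 57 - 4P. In a free market, 57 - 4P = 8P - 15 gives the equilibrium P* = 6, Q* = 33.
Since 2 < 6, the ceiling is binding.
At P = 2: Qd = 57 - 4·2 = 49 and Qs = 8·2 - 15 = 1.
Quantity traded falls to 1. At Q = 1 the demand price is (57 - 1)/4 = 14 and the supply price is (15 + 1)/8 = 2.
Deadweight loss = ½ · (14 - 2) · (33 - 1) = ½ · 12 · 32 = 192.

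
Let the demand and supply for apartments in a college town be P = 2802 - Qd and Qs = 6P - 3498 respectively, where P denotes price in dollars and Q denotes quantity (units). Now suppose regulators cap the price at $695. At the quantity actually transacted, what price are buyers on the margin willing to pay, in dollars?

2130

Rearranging demand gives Qd = 2802 - P. In a free market, 2802 - P = 6P - 3498 gives the equilibrium P* = 900, Q* = 1902.
The ceiling of 695 is below the equilibrium price 900, so it binds.
At P = 695: Qd = 2802 - 695 = 2107 and Qs = 6·695 - 3498 = 672.
Only 672 units reach the market. On the demand curve, the marginal buyer's willingness to pay at Q = 672 is (2802 - 672) = 2130.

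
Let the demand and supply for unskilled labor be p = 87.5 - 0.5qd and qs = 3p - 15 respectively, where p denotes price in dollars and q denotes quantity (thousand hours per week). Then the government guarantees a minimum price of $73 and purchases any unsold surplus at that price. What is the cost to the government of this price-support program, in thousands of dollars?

12775

Rearranging demand gives qd = 175 - 2p. Setting quantity demanded equal to quantity supplied, 175 - 2p = 3p - 15, gives p* = 38 and q* = 99.
The floor of 73 is above the equilibrium price 38, so it binds.
At p = 73: qd = 175 - 2·73 = 29 and qs = 3·73 - 15 = 204.
Surplus = qs - qd = 175.
Government expenditure = surplus × support price = 175 × 73 = 12775.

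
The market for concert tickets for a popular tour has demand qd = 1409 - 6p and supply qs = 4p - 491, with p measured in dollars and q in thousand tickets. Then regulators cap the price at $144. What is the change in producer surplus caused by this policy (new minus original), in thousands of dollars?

Setting quantity demanded equal to quantity supplied, 1409 - 6p = 4p - 491, gives p* = 190 and q* = 269.
Because the ceiling (144) lies below the market-clearing price, it is binding.
At p = 144: qd = 1409 - 6·144 = 545 and qs = 4·144 - 491 = 85.
Producer surplus without the control is ½ · (190 - 122.75) · 269 = 9045.125.
With the ceiling, producers sell 85 units at 144, so PS = ½ · (144 - 122.75) · 85 = 903.125.
Change in producer surplus = 903.125 - 9045.125 = -8142.

-8142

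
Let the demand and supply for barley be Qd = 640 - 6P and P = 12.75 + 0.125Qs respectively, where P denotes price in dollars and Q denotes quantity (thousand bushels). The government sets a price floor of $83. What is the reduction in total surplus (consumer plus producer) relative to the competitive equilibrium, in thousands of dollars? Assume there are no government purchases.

Rearranging supply gives Qs = 8P - 102. Without the control the market clears where 640 - 6P = 8P - 102, i.e. P* = 53 and Q* = 322.
Since 83 > 53, the floor is binding.
At P = 83: Qd = 640 - 6·83 = 142 and Qs = 8·83 - 102 = 562.
Quantity traded falls to 142. At Q = 142 the demand price is (640 - 142)/6 = 83 and the supply price is (102 + 142)/8 = 30.5.
Deadweight loss = ½ · (83 - 30.5) · (322 - 142) = ½ · 52.5 · 180 = 4725.

4725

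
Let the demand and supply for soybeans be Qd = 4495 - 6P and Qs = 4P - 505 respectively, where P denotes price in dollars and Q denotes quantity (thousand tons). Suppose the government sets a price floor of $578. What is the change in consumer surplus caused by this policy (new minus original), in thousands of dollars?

Equilibrium: 4495 - 6P = 4P - 505, so 5000 = 10P and P* = 500, Q* = 1495.
The floor of 578 is above the equilibrium price 500, so it binds.
At P = 578: Qd = 4495 - 6·578 = 1027 and Qs = 4·578 - 505 = 1807.
Consumer surplus without the control is ½ · (4495/6 - 500) · 1495 = 2235025/12.
With the floor, consumers buy 1027 units at 578, so CS = ½ · (4495/6 - 578) · 1027 = 1054729/12.
Change in consumer surplus = 1054729/12 - 2235025/12 = -98358.

-98358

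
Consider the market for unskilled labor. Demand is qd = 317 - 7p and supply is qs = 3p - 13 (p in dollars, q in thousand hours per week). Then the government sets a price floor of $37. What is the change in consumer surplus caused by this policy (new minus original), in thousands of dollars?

-288

Setting quantity demanded equal to quantity supplied, 317 - 7p = 3p - 13, gives p* = 33 and q* = 86.
Because the floor (37) lies above the market-clearing price, it is binding.
At p = 37: qd = 317 - 7·37 = 58 and qs = 3·37 - 13 = 98.
Consumer surplus without the control is ½ · (317/7 - 33) · 86 = 3698/7.
With the floor, consumers buy 58 units at 37, so CS = ½ · (317/7 - 37) · 58 = 1682/7.
Change in consumer surplus = 1682/7 - 3698/7 = -288.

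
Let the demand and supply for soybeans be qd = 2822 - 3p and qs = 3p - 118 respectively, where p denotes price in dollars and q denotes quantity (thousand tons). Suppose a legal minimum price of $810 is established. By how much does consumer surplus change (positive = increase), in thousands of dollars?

-279040

Without the control the market clears where 2822 - 3p = 3p - 118, i.e. p* = 490 and q* = 1352.
The floor of 810 is above the equilibrium price 490, so it binds.
At p = 810: qd = 2822 - 3·810 = 392 and qs = 3·810 - 118 = 2312.
Consumer surplus without the control is ½ · (2822/3 - 490) · 1352 = 913952/3.
With the floor, consumers buy 392 units at 810, so CS = ½ · (2822/3 - 810) · 392 = 76832/3.
Change in consumer surplus = 76832/3 - 913952/3 = -279040.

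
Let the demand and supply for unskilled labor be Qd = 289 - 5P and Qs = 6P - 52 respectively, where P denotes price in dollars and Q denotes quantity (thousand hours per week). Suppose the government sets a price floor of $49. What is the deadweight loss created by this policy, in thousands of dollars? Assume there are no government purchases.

1485

In a free market, 289 - 5P = 6P - 52 gives the equilibrium P* = 31, Q* = 134.
The floor of 49 is above the equilibrium price 31, so it binds.
At P = 49: Qd = 289 - 5·49 = 44 and Qs = 6·49 - 52 = 242.
Quantity traded falls to 44. At Q = 44 the demand price is (289 - 44)/5 = 49 and the supply price is (52 + 44)/6 = 16.
Deadweight loss = ½ · (49 - 16) · (134 - 44) = ½ · 33 · 90 = 1485.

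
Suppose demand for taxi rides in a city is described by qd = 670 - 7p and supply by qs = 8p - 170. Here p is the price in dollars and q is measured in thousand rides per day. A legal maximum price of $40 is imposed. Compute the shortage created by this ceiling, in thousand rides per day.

In a free market, 670 - 7p = 8p - 170 gives the equilibrium p* = 56, q* = 278.
Because the ceiling (40) lies below the market-clearing price, it is binding.
At p = 40: qd = 670 - 7·40 = 390 and qs = 8·40 - 170 = 150.
Shortage = qd - qs = 390 - 150 = 240.

240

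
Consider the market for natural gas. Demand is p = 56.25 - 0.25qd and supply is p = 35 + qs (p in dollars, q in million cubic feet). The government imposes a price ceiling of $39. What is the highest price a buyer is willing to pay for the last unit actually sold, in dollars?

55.25

Rearranging demand gives qd = 225 - 4p; rearranging supply gives qs = p - 35. Equilibrium: 225 - 4p = p - 35, so 260 = 5p and p* = 52, q* = 17.
Because the ceiling (39) lies below the market-clearing price, it is binding.
At p = 39: qd = 225 - 4·39 = 69 and qs = 39 - 35 = 4.
Only 4 units reach the market. On the demand curve, the marginal buyer's willingness to pay at q = 4 is (225 - 4)/4 = 55.25.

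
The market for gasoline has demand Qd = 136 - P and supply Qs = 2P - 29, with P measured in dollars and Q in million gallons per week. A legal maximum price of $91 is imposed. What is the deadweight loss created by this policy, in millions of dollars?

0

Setting quantity demanded equal to quantity supplied, 136 - P = 2P - 29, gives P* = 55 and Q* = 81.
Since 91 is above P* = 55, the ceiling does not bind and the free-market outcome prevails.
Since the control does not bind, no trades are prevented and deadweight loss is zero.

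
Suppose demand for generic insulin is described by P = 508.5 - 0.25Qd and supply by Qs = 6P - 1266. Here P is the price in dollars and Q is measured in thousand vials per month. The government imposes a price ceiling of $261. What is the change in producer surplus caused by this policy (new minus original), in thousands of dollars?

-34983

Rearranging demand gives Qd = 2034 - 4P. Equilibrium: 2034 - 4P = 6P - 1266, so 3300 = 10P and P* = 330, Q* = 714.
Since 261 < 330, the ceiling is binding.
At P = 261: Qd = 2034 - 4·261 = 990 and Qs = 6·261 - 1266 = 300.
Producer surplus without the control is ½ · (330 - 211) · 714 = 42483.
With the ceiling, producers sell 300 units at 261, so PS = ½ · (261 - 211) · 300 = 7500.
Change in producer surplus = 7500 - 42483 = -34983.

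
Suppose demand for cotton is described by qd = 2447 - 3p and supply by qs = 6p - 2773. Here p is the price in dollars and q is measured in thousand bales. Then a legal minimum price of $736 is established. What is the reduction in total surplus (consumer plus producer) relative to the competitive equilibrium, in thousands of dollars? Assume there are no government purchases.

In a free market, 2447 - 3p = 6p - 2773 gives the equilibrium p* = 580, q* = 707.
Because the floor (736) lies above the market-clearing price, it is binding.
At p = 736: qd = 2447 - 3·736 = 239 and qs = 6·736 - 2773 = 1643.
Quantity traded falls to 239. At q = 239 the demand price is (2447 - 239)/3 = 736 and the supply price is (2773 + 239)/6 = 502.
Deadweight loss = ½ · (736 - 502) · (707 - 239) = ½ · 234 · 468 = 54756.

54756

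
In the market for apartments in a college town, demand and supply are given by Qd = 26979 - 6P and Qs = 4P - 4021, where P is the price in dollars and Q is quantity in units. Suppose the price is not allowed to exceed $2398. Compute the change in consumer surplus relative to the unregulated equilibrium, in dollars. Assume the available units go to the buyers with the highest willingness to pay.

3253770

In a free market, 26979 - 6P = 4P - 4021 gives the equilibrium P* = 3100, Q* = 8379.
Since 2398 < 3100, the ceiling is binding.
At P = 2398: Qd = 26979 - 6·2398 = 12591 and Qs = 4·2398 - 4021 = 5571.
Consumer surplus without the control is ½ · (4496.5 - 3100) · 8379 = 5850636.75.
With the ceiling, 5571 units are sold at 2398 (assume they go to the highest-value buyers). The demand price at Q = 5571 is 3568, so CS = ½ · [(4496.5 - 2398) + (3568 - 2398)] · 5571 = 9104406.75.
Change in consumer surplus = 9104406.75 - 5850636.75 = 3253770.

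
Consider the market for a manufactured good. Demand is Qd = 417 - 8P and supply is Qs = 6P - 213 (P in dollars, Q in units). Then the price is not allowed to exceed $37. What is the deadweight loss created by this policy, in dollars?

336

In a free market, 417 - 8P = 6P - 213 gives the equilibrium P* = 45, Q* = 57.
Because the ceiling (37) lies below the market-clearing price, it is binding.
At P = 37: Qd = 417 - 8·37 = 121 and Qs = 6·37 - 213 = 9.
Quantity traded falls to 9. At Q = 9 the demand price is (417 - 9)/8 = 51 and the supply price is (213 + 9)/6 = 37.
Deadweight loss = ½ · (51 - 37) · (57 - 9) = ½ · 14 · 48 = 336.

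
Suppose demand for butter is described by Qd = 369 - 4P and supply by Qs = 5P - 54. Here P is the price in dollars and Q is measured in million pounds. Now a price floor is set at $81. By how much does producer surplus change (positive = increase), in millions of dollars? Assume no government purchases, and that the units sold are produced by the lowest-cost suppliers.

-319.6

Setting quantity demanded equal to quantity supplied, 369 - 4P = 5P - 54, gives P* = 47 and Q* = 181.
The floor of 81 is above the equilibrium price 47, so it binds.
At P = 81: Qd = 369 - 4·81 = 45 and Qs = 5·81 - 54 = 351.
Producer surplus without the control is ½ · (47 - 10.8) · 181 = 3276.1.
With the floor, 45 units are sold at 81. The supply price at Q = 45 is 19.8, so PS = ½ · [(81 - 10.8) + (81 - 19.8)] · 45 = 2956.5.
Change in producer surplus = 2956.5 - 3276.1 = -319.6.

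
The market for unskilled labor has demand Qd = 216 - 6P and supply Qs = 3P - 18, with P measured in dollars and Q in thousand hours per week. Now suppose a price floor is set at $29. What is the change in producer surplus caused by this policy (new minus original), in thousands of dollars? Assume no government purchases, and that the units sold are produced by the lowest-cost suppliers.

Equilibrium: 216 - 6P = 3P - 18, so 234 = 9P and P* = 26, Q* = 60.
The floor of 29 is above the equilibrium price 26, so it binds.
At P = 29: Qd = 216 - 6·29 = 42 and Qs = 3·29 - 18 = 69.
Producer surplus without the control is ½ · (26 - 6) · 60 = 600.
With the floor, 42 units are sold at 29. The supply price at Q = 42 is 20, so PS = ½ · [(29 - 6) + (29 - 20)] · 42 = 672.
Change in producer surplus = 672 - 600 = 72.

72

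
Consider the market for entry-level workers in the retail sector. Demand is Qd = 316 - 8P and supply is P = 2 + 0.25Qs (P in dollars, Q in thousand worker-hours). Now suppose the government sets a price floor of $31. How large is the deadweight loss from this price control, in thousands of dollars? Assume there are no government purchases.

Rearranging supply gives Qs = 4P - 8. In a free market, 316 - 8P = 4P - 8 gives the equilibrium P* = 27, Q* = 100.
Since 31 > 27, the floor is binding.
At P = 31: Qd = 316 - 8·31 = 68 and Qs = 4·31 - 8 = 116.
Quantity traded falls to 68. At Q = 68 the demand price is (316 - 68)/8 = 31 and the supply price is (8 + 68)/4 = 19.
Deadweight loss = ½ · (31 - 19) · (100 - 68) = ½ · 12 · 32 = 192.

192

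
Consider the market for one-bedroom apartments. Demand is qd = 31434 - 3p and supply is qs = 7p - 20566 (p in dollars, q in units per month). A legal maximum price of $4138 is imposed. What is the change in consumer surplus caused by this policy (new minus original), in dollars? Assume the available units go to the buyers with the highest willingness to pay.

Equilibrium: 31434 - 3p = 7p - 20566, so 52000 = 10p and p* = 5200, q* = 15834.
Because the ceiling (4138) lies below the market-clearing price, it is binding.
At p = 4138: qd = 31434 - 3·4138 = 19020 and qs = 7·4138 - 20566 = 8400.
Consumer surplus without the control is ½ · (10478 - 5200) · 15834 = 41785926.
With the ceiling, 8400 units are sold at 4138 (assume they go to the highest-value buyers). The demand price at q = 8400 is 7678, so CS = ½ · [(10478 - 4138) + (7678 - 4138)] · 8400 = 41496000.
Change in consumer surplus = 41496000 - 41785926 = -289926.

-289926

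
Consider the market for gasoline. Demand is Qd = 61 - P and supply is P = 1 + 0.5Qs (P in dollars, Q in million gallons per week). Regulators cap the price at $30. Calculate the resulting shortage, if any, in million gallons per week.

Rearranging supply gives Qs = 2P - 2. In a free market, 61 - P = 2P - 2 gives the equilibrium P* = 21, Q* = 40.
The ceiling of 30 is above the equilibrium price 21, so it is not binding; the market clears at P* = 21, Q* = 40.
Since the control does not bind, there is no shortage.

0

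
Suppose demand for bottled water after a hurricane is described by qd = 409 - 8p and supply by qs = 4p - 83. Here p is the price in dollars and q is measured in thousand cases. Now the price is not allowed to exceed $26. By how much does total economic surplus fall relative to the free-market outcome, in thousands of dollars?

675

Setting quantity demanded equal to quantity supplied, 409 - 8p = 4p - 83, gives p* = 41 and q* = 81.
Because the ceiling (26) lies below the market-clearing price, it is binding.
At p = 26: qd = 409 - 8·26 = 201 and qs = 4·26 - 83 = 21.
Quantity traded falls to 21. At q = 21 the demand price is (409 - 21)/8 = 48.5 and the supply price is (83 + 21)/4 = 26.
Deadweight loss = ½ · (48.5 - 26) · (81 - 21) = ½ · 22.5 · 60 = 675.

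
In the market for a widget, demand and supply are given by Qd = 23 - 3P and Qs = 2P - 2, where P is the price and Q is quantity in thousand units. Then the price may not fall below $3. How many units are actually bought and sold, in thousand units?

Equilibrium: 23 - 3P = 2P - 2, so 25 = 5P and P* = 5, Q* = 8.
The floor of 3 is below the equilibrium price 5, so it is not binding; the market clears at P* = 5, Q* = 8.

8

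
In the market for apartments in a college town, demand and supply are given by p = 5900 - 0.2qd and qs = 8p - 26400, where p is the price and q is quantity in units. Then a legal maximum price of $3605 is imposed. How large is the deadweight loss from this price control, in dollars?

Rearranging demand gives qd = 29500 - 5p. Setting quantity demanded equal to quantity supplied, 29500 - 5p = 8p - 26400, gives p* = 4300 and q* = 8000.
Since 3605 < 4300, the ceiling is binding.
At p = 3605: qd = 29500 - 5·3605 = 11475 and qs = 8·3605 - 26400 = 2440.
Quantity traded falls to 2440. At q = 2440 the demand price is (29500 - 2440)/5 = 5412 and the supply price is (26400 + 2440)/8 = 3605.
Deadweight loss = ½ · (5412 - 3605) · (8000 - 2440) = ½ · 1807 · 5560 = 5023460.

5023460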